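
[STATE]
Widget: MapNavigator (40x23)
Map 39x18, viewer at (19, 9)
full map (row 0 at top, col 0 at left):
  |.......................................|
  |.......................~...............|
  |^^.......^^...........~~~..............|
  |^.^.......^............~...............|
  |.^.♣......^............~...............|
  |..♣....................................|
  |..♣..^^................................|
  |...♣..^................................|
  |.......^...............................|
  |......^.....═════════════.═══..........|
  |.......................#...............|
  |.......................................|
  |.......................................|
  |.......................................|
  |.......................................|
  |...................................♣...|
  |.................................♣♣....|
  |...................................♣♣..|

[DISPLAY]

                                        
                                        
 .......................................
 .......................~...............
 ^^.......^^...........~~~..............
 ^.^.......^............~...............
 .^.♣......^............~...............
 ..♣....................................
 ..♣..^^................................
 ...♣..^................................
 .......^...............................
 ......^.....═══════@═════.═══..........
 .......................#...............
 .......................................
 .......................................
 .......................................
 .......................................
 ...................................♣...
 .................................♣♣....
 ...................................♣♣..
                                        
                                        
                                        


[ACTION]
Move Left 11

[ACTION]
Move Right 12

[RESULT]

                                        
                                        
....................................... 
.......................~............... 
^^.......^^...........~~~.............. 
^.^.......^............~............... 
.^.♣......^............~............... 
..♣.................................... 
..♣..^^................................ 
...♣..^................................ 
.......^............................... 
......^.....════════@════.═══.......... 
.......................#............... 
....................................... 
....................................... 
....................................... 
....................................... 
...................................♣... 
.................................♣♣.... 
...................................♣♣.. 
                                        
                                        
                                        


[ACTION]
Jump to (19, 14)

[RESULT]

 ^.^.......^............~...............
 .^.♣......^............~...............
 ..♣....................................
 ..♣..^^................................
 ...♣..^................................
 .......^...............................
 ......^.....═════════════.═══..........
 .......................#...............
 .......................................
 .......................................
 .......................................
 ...................@...................
 ...................................♣...
 .................................♣♣....
 ...................................♣♣..
                                        
                                        
                                        
                                        
                                        
                                        
                                        
                                        


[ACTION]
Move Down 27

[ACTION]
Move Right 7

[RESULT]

^................................       
^................................       
.^...............................       
^.....═════════════.═══..........       
.................#...............       
.................................       
.................................       
.................................       
.................................       
.............................♣...       
...........................♣♣....       
....................@........♣♣..       
                                        
                                        
                                        
                                        
                                        
                                        
                                        
                                        
                                        
                                        
                                        


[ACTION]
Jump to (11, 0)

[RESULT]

                                        
                                        
                                        
                                        
                                        
                                        
                                        
                                        
                                        
                                        
                                        
         ...........@...................
         .......................~.......
         ^^.......^^...........~~~......
         ^.^.......^............~.......
         .^.♣......^............~.......
         ..♣............................
         ..♣..^^........................
         ...♣..^........................
         .......^.......................
         ......^.....═════════════.═══..
         .......................#.......
         ...............................


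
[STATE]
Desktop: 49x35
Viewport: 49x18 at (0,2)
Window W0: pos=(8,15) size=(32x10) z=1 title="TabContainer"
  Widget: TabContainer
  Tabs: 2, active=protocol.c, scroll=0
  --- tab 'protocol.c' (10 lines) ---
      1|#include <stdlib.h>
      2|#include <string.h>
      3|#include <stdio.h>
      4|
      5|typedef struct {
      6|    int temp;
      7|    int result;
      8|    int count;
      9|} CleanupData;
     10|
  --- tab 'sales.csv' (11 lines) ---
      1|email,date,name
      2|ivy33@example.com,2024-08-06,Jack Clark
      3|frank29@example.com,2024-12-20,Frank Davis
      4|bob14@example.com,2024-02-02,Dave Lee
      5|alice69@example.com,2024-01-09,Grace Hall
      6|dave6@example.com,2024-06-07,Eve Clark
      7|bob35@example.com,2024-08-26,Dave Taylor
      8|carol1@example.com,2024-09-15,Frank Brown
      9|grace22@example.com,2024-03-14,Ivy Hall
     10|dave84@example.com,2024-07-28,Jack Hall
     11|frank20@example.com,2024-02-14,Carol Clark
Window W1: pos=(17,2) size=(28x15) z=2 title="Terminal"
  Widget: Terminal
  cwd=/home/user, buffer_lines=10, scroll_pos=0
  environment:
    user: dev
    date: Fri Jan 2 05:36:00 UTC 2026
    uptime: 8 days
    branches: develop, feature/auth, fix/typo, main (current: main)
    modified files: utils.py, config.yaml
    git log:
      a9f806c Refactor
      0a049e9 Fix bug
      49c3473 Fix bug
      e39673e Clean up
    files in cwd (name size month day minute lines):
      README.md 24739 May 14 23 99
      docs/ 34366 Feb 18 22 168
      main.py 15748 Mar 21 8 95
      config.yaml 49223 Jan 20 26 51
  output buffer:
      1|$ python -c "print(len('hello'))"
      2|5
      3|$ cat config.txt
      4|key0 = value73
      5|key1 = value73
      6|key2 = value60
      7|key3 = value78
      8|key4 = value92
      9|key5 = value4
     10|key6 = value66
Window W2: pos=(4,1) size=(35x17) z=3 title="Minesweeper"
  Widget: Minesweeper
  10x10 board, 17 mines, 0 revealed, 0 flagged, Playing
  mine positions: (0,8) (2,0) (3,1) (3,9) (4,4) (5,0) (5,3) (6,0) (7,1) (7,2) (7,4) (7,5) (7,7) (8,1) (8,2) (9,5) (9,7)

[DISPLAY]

    ┃ Minesweeper                     ┃━━━━━┓    
    ┠─────────────────────────────────┨     ┃    
    ┃■■■■■■■■■■                       ┃─────┨    
    ┃■■■■■■■■■■                       ┃n('he┃    
    ┃■■■■■■■■■■                       ┃     ┃    
    ┃■■■■■■■■■■                       ┃     ┃    
    ┃■■■■■■■■■■                       ┃     ┃    
    ┃■■■■■■■■■■                       ┃     ┃    
    ┃■■■■■■■■■■                       ┃     ┃    
    ┃■■■■■■■■■■                       ┃     ┃    
    ┃■■■■■■■■■■                       ┃     ┃    
    ┃■■■■■■■■■■                       ┃     ┃    
    ┃                                 ┃     ┃    
    ┃                                 ┃     ┃    
    ┃                                 ┃━━━━━┛    
    ┗━━━━━━━━━━━━━━━━━━━━━━━━━━━━━━━━━┛┨         
        ┃[protocol.c]│ sales.csv       ┃         
        ┃──────────────────────────────┃         


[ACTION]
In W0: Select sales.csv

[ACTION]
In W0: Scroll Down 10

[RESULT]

    ┃ Minesweeper                     ┃━━━━━┓    
    ┠─────────────────────────────────┨     ┃    
    ┃■■■■■■■■■■                       ┃─────┨    
    ┃■■■■■■■■■■                       ┃n('he┃    
    ┃■■■■■■■■■■                       ┃     ┃    
    ┃■■■■■■■■■■                       ┃     ┃    
    ┃■■■■■■■■■■                       ┃     ┃    
    ┃■■■■■■■■■■                       ┃     ┃    
    ┃■■■■■■■■■■                       ┃     ┃    
    ┃■■■■■■■■■■                       ┃     ┃    
    ┃■■■■■■■■■■                       ┃     ┃    
    ┃■■■■■■■■■■                       ┃     ┃    
    ┃                                 ┃     ┃    
    ┃                                 ┃     ┃    
    ┃                                 ┃━━━━━┛    
    ┗━━━━━━━━━━━━━━━━━━━━━━━━━━━━━━━━━┛┨         
        ┃ protocol.c │[sales.csv]      ┃         
        ┃──────────────────────────────┃         


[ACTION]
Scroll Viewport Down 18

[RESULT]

    ┗━━━━━━━━━━━━━━━━━━━━━━━━━━━━━━━━━┛┨         
        ┃ protocol.c │[sales.csv]      ┃         
        ┃──────────────────────────────┃         
        ┃frank20@example.com,2024-02-14┃         
        ┃                              ┃         
        ┃                              ┃         
        ┃                              ┃         
        ┗━━━━━━━━━━━━━━━━━━━━━━━━━━━━━━┛         
                                                 
                                                 
                                                 
                                                 
                                                 
                                                 
                                                 
                                                 
                                                 
                                                 


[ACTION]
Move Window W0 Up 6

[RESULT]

    ┗━━━━━━━━━━━━━━━━━━━━━━━━━━━━━━━━━┛┃         
        ┗━━━━━━━━━━━━━━━━━━━━━━━━━━━━━━┛         
                                                 
                                                 
                                                 
                                                 
                                                 
                                                 
                                                 
                                                 
                                                 
                                                 
                                                 
                                                 
                                                 
                                                 
                                                 
                                                 


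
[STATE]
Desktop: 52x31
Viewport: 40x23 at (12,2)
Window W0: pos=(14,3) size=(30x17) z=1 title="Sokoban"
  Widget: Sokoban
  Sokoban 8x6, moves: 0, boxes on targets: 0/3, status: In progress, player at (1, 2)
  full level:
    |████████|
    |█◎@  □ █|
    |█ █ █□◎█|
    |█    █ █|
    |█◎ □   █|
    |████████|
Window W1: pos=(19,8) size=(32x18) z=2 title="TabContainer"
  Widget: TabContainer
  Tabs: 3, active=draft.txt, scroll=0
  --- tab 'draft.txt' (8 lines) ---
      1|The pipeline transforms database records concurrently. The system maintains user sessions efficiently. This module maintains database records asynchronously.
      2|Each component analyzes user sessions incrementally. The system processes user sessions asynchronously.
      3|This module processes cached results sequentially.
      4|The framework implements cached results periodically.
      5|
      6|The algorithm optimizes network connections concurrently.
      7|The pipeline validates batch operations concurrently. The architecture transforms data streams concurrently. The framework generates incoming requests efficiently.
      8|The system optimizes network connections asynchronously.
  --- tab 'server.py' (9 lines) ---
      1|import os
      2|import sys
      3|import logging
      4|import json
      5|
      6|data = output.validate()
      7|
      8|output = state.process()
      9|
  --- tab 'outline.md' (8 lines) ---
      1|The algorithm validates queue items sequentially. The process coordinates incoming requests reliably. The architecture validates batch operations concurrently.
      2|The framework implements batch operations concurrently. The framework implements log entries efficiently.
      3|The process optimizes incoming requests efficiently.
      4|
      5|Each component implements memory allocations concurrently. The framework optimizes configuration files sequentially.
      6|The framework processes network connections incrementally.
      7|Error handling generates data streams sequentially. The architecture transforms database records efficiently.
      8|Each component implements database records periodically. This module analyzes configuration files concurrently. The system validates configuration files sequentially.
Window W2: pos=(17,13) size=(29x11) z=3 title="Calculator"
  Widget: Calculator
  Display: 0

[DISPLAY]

                                        
  ┏━━━━━━━━━━━━━━━━━━━━━━━━━━━━┓        
  ┃ Sokoban                    ┃        
  ┠────────────────────────────┨        
  ┃████████                    ┃        
  ┃█◎@  □ █                    ┃        
  ┃█ █ ┏━━━━━━━━━━━━━━━━━━━━━━━━━━━━━━┓ 
  ┃█   ┃ TabContainer                 ┃ 
  ┃█◎ □┠──────────────────────────────┨ 
  ┃████┃[draft.txt]│ server.py │ outli┃ 
  ┃Move┃──────────────────────────────┃ 
  ┃  ┏━━━━━━━━━━━━━━━━━━━━━━━━━━━┓taba┃ 
  ┃  ┃ Calculator                ┃er s┃ 
  ┃  ┠───────────────────────────┨ed r┃ 
  ┃  ┃                          0┃ache┃ 
  ┃  ┃┌───┬───┬───┬───┐          ┃    ┃ 
  ┃  ┃│ 7 │ 8 │ 9 │ ÷ │          ┃twor┃ 
  ┗━━┃├───┼───┼───┼───┤          ┃ch o┃ 
     ┃│ 4 │ 5 │ 6 │ × │          ┃rk c┃ 
     ┃├───┼───┼───┼───┤          ┃    ┃ 
     ┃│ 1 │ 2 │ 3 │ - │          ┃    ┃ 
     ┗━━━━━━━━━━━━━━━━━━━━━━━━━━━┛    ┃ 
       ┃                              ┃ 


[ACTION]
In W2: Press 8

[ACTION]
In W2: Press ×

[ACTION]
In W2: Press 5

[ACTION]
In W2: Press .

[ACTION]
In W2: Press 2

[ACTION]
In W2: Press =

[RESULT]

                                        
  ┏━━━━━━━━━━━━━━━━━━━━━━━━━━━━┓        
  ┃ Sokoban                    ┃        
  ┠────────────────────────────┨        
  ┃████████                    ┃        
  ┃█◎@  □ █                    ┃        
  ┃█ █ ┏━━━━━━━━━━━━━━━━━━━━━━━━━━━━━━┓ 
  ┃█   ┃ TabContainer                 ┃ 
  ┃█◎ □┠──────────────────────────────┨ 
  ┃████┃[draft.txt]│ server.py │ outli┃ 
  ┃Move┃──────────────────────────────┃ 
  ┃  ┏━━━━━━━━━━━━━━━━━━━━━━━━━━━┓taba┃ 
  ┃  ┃ Calculator                ┃er s┃ 
  ┃  ┠───────────────────────────┨ed r┃ 
  ┃  ┃                       41.6┃ache┃ 
  ┃  ┃┌───┬───┬───┬───┐          ┃    ┃ 
  ┃  ┃│ 7 │ 8 │ 9 │ ÷ │          ┃twor┃ 
  ┗━━┃├───┼───┼───┼───┤          ┃ch o┃ 
     ┃│ 4 │ 5 │ 6 │ × │          ┃rk c┃ 
     ┃├───┼───┼───┼───┤          ┃    ┃ 
     ┃│ 1 │ 2 │ 3 │ - │          ┃    ┃ 
     ┗━━━━━━━━━━━━━━━━━━━━━━━━━━━┛    ┃ 
       ┃                              ┃ 


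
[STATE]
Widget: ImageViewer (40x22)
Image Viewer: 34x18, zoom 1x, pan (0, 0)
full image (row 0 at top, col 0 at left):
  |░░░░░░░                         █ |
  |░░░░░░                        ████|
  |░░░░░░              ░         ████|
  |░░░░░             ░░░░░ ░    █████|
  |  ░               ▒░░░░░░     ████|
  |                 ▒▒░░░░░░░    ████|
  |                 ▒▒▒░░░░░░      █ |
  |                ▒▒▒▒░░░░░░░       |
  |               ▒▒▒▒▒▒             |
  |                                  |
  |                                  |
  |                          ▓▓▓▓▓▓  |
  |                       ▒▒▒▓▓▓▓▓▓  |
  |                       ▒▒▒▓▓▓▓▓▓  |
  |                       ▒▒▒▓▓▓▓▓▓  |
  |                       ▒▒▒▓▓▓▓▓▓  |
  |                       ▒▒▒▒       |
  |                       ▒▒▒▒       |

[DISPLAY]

░░░░░░░                         █       
░░░░░░                        ████      
░░░░░░              ░         ████      
░░░░░             ░░░░░ ░    █████      
  ░               ▒░░░░░░     ████      
                 ▒▒░░░░░░░    ████      
                 ▒▒▒░░░░░░      █       
                ▒▒▒▒░░░░░░░             
               ▒▒▒▒▒▒                   
                                        
                                        
                          ▓▓▓▓▓▓        
                       ▒▒▒▓▓▓▓▓▓        
                       ▒▒▒▓▓▓▓▓▓        
                       ▒▒▒▓▓▓▓▓▓        
                       ▒▒▒▓▓▓▓▓▓        
                       ▒▒▒▒             
                       ▒▒▒▒             
                                        
                                        
                                        
                                        


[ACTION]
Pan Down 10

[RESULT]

                                        
                          ▓▓▓▓▓▓        
                       ▒▒▒▓▓▓▓▓▓        
                       ▒▒▒▓▓▓▓▓▓        
                       ▒▒▒▓▓▓▓▓▓        
                       ▒▒▒▓▓▓▓▓▓        
                       ▒▒▒▒             
                       ▒▒▒▒             
                                        
                                        
                                        
                                        
                                        
                                        
                                        
                                        
                                        
                                        
                                        
                                        
                                        
                                        


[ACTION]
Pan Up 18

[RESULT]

░░░░░░░                         █       
░░░░░░                        ████      
░░░░░░              ░         ████      
░░░░░             ░░░░░ ░    █████      
  ░               ▒░░░░░░     ████      
                 ▒▒░░░░░░░    ████      
                 ▒▒▒░░░░░░      █       
                ▒▒▒▒░░░░░░░             
               ▒▒▒▒▒▒                   
                                        
                                        
                          ▓▓▓▓▓▓        
                       ▒▒▒▓▓▓▓▓▓        
                       ▒▒▒▓▓▓▓▓▓        
                       ▒▒▒▓▓▓▓▓▓        
                       ▒▒▒▓▓▓▓▓▓        
                       ▒▒▒▒             
                       ▒▒▒▒             
                                        
                                        
                                        
                                        


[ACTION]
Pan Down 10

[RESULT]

                                        
                          ▓▓▓▓▓▓        
                       ▒▒▒▓▓▓▓▓▓        
                       ▒▒▒▓▓▓▓▓▓        
                       ▒▒▒▓▓▓▓▓▓        
                       ▒▒▒▓▓▓▓▓▓        
                       ▒▒▒▒             
                       ▒▒▒▒             
                                        
                                        
                                        
                                        
                                        
                                        
                                        
                                        
                                        
                                        
                                        
                                        
                                        
                                        


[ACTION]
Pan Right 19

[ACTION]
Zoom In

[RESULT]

               ▒▒▒▒░░░░░░░░░░░░░░       
               ▒▒▒▒░░░░░░░░░░░░░░       
               ▒▒▒▒▒▒░░░░░░░░░░░░       
               ▒▒▒▒▒▒░░░░░░░░░░░░       
             ▒▒▒▒▒▒▒▒░░░░░░░░░░░░░░     
             ▒▒▒▒▒▒▒▒░░░░░░░░░░░░░░     
           ▒▒▒▒▒▒▒▒▒▒▒▒                 
           ▒▒▒▒▒▒▒▒▒▒▒▒                 
                                        
                                        
                                        
                                        
                                 ▓▓▓▓▓▓▓
                                 ▓▓▓▓▓▓▓
                           ▒▒▒▒▒▒▓▓▓▓▓▓▓
                           ▒▒▒▒▒▒▓▓▓▓▓▓▓
                           ▒▒▒▒▒▒▓▓▓▓▓▓▓
                           ▒▒▒▒▒▒▓▓▓▓▓▓▓
                           ▒▒▒▒▒▒▓▓▓▓▓▓▓
                           ▒▒▒▒▒▒▓▓▓▓▓▓▓
                           ▒▒▒▒▒▒▓▓▓▓▓▓▓
                           ▒▒▒▒▒▒▓▓▓▓▓▓▓


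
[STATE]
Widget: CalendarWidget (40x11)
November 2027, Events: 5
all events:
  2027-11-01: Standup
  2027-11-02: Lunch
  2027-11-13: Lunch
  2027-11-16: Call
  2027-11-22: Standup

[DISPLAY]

             November 2027              
Mo Tu We Th Fr Sa Su                    
 1*  2*  3  4  5  6  7                  
 8  9 10 11 12 13* 14                   
15 16* 17 18 19 20 21                   
22* 23 24 25 26 27 28                   
29 30                                   
                                        
                                        
                                        
                                        


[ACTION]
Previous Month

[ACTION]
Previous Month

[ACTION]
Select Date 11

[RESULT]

             September 2027             
Mo Tu We Th Fr Sa Su                    
       1  2  3  4  5                    
 6  7  8  9 10 [11] 12                  
13 14 15 16 17 18 19                    
20 21 22 23 24 25 26                    
27 28 29 30                             
                                        
                                        
                                        
                                        


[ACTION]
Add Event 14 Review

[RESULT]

             September 2027             
Mo Tu We Th Fr Sa Su                    
       1  2  3  4  5                    
 6  7  8  9 10 [11] 12                  
13 14* 15 16 17 18 19                   
20 21 22 23 24 25 26                    
27 28 29 30                             
                                        
                                        
                                        
                                        


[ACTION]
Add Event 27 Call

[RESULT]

             September 2027             
Mo Tu We Th Fr Sa Su                    
       1  2  3  4  5                    
 6  7  8  9 10 [11] 12                  
13 14* 15 16 17 18 19                   
20 21 22 23 24 25 26                    
27* 28 29 30                            
                                        
                                        
                                        
                                        


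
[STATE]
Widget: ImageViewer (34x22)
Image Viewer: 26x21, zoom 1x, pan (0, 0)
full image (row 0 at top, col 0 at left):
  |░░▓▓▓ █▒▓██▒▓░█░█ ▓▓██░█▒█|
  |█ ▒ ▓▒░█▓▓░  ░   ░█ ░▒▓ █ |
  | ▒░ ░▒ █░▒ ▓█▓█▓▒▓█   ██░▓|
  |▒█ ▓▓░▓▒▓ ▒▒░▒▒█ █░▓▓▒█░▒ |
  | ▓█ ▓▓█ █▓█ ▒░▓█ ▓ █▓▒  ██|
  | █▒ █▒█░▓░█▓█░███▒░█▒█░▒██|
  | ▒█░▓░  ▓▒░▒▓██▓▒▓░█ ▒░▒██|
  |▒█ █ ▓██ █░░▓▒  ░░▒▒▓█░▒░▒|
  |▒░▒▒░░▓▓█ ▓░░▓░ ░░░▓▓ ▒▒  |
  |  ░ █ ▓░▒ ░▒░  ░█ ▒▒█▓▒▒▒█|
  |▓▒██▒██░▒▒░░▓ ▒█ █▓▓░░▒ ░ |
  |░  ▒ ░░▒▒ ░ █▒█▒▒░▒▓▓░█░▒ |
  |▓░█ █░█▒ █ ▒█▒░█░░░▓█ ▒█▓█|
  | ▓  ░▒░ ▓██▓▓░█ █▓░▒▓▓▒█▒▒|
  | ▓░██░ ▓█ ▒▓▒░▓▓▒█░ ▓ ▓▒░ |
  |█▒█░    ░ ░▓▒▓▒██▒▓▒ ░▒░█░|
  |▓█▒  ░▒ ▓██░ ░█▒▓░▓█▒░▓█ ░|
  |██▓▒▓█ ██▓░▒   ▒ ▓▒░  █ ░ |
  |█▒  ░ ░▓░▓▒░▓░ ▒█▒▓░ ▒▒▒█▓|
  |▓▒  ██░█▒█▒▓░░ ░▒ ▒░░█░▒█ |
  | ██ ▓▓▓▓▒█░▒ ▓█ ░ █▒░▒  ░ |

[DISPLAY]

░░▓▓▓ █▒▓██▒▓░█░█ ▓▓██░█▒█        
█ ▒ ▓▒░█▓▓░  ░   ░█ ░▒▓ █         
 ▒░ ░▒ █░▒ ▓█▓█▓▒▓█   ██░▓        
▒█ ▓▓░▓▒▓ ▒▒░▒▒█ █░▓▓▒█░▒         
 ▓█ ▓▓█ █▓█ ▒░▓█ ▓ █▓▒  ██        
 █▒ █▒█░▓░█▓█░███▒░█▒█░▒██        
 ▒█░▓░  ▓▒░▒▓██▓▒▓░█ ▒░▒██        
▒█ █ ▓██ █░░▓▒  ░░▒▒▓█░▒░▒        
▒░▒▒░░▓▓█ ▓░░▓░ ░░░▓▓ ▒▒          
  ░ █ ▓░▒ ░▒░  ░█ ▒▒█▓▒▒▒█        
▓▒██▒██░▒▒░░▓ ▒█ █▓▓░░▒ ░         
░  ▒ ░░▒▒ ░ █▒█▒▒░▒▓▓░█░▒         
▓░█ █░█▒ █ ▒█▒░█░░░▓█ ▒█▓█        
 ▓  ░▒░ ▓██▓▓░█ █▓░▒▓▓▒█▒▒        
 ▓░██░ ▓█ ▒▓▒░▓▓▒█░ ▓ ▓▒░         
█▒█░    ░ ░▓▒▓▒██▒▓▒ ░▒░█░        
▓█▒  ░▒ ▓██░ ░█▒▓░▓█▒░▓█ ░        
██▓▒▓█ ██▓░▒   ▒ ▓▒░  █ ░         
█▒  ░ ░▓░▓▒░▓░ ▒█▒▓░ ▒▒▒█▓        
▓▒  ██░█▒█▒▓░░ ░▒ ▒░░█░▒█         
 ██ ▓▓▓▓▒█░▒ ▓█ ░ █▒░▒  ░         
                                  


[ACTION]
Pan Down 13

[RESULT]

 ▓  ░▒░ ▓██▓▓░█ █▓░▒▓▓▒█▒▒        
 ▓░██░ ▓█ ▒▓▒░▓▓▒█░ ▓ ▓▒░         
█▒█░    ░ ░▓▒▓▒██▒▓▒ ░▒░█░        
▓█▒  ░▒ ▓██░ ░█▒▓░▓█▒░▓█ ░        
██▓▒▓█ ██▓░▒   ▒ ▓▒░  █ ░         
█▒  ░ ░▓░▓▒░▓░ ▒█▒▓░ ▒▒▒█▓        
▓▒  ██░█▒█▒▓░░ ░▒ ▒░░█░▒█         
 ██ ▓▓▓▓▒█░▒ ▓█ ░ █▒░▒  ░         
                                  
                                  
                                  
                                  
                                  
                                  
                                  
                                  
                                  
                                  
                                  
                                  
                                  
                                  


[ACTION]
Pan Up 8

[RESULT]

 █▒ █▒█░▓░█▓█░███▒░█▒█░▒██        
 ▒█░▓░  ▓▒░▒▓██▓▒▓░█ ▒░▒██        
▒█ █ ▓██ █░░▓▒  ░░▒▒▓█░▒░▒        
▒░▒▒░░▓▓█ ▓░░▓░ ░░░▓▓ ▒▒          
  ░ █ ▓░▒ ░▒░  ░█ ▒▒█▓▒▒▒█        
▓▒██▒██░▒▒░░▓ ▒█ █▓▓░░▒ ░         
░  ▒ ░░▒▒ ░ █▒█▒▒░▒▓▓░█░▒         
▓░█ █░█▒ █ ▒█▒░█░░░▓█ ▒█▓█        
 ▓  ░▒░ ▓██▓▓░█ █▓░▒▓▓▒█▒▒        
 ▓░██░ ▓█ ▒▓▒░▓▓▒█░ ▓ ▓▒░         
█▒█░    ░ ░▓▒▓▒██▒▓▒ ░▒░█░        
▓█▒  ░▒ ▓██░ ░█▒▓░▓█▒░▓█ ░        
██▓▒▓█ ██▓░▒   ▒ ▓▒░  █ ░         
█▒  ░ ░▓░▓▒░▓░ ▒█▒▓░ ▒▒▒█▓        
▓▒  ██░█▒█▒▓░░ ░▒ ▒░░█░▒█         
 ██ ▓▓▓▓▒█░▒ ▓█ ░ █▒░▒  ░         
                                  
                                  
                                  
                                  
                                  
                                  


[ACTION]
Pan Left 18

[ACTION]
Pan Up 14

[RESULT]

░░▓▓▓ █▒▓██▒▓░█░█ ▓▓██░█▒█        
█ ▒ ▓▒░█▓▓░  ░   ░█ ░▒▓ █         
 ▒░ ░▒ █░▒ ▓█▓█▓▒▓█   ██░▓        
▒█ ▓▓░▓▒▓ ▒▒░▒▒█ █░▓▓▒█░▒         
 ▓█ ▓▓█ █▓█ ▒░▓█ ▓ █▓▒  ██        
 █▒ █▒█░▓░█▓█░███▒░█▒█░▒██        
 ▒█░▓░  ▓▒░▒▓██▓▒▓░█ ▒░▒██        
▒█ █ ▓██ █░░▓▒  ░░▒▒▓█░▒░▒        
▒░▒▒░░▓▓█ ▓░░▓░ ░░░▓▓ ▒▒          
  ░ █ ▓░▒ ░▒░  ░█ ▒▒█▓▒▒▒█        
▓▒██▒██░▒▒░░▓ ▒█ █▓▓░░▒ ░         
░  ▒ ░░▒▒ ░ █▒█▒▒░▒▓▓░█░▒         
▓░█ █░█▒ █ ▒█▒░█░░░▓█ ▒█▓█        
 ▓  ░▒░ ▓██▓▓░█ █▓░▒▓▓▒█▒▒        
 ▓░██░ ▓█ ▒▓▒░▓▓▒█░ ▓ ▓▒░         
█▒█░    ░ ░▓▒▓▒██▒▓▒ ░▒░█░        
▓█▒  ░▒ ▓██░ ░█▒▓░▓█▒░▓█ ░        
██▓▒▓█ ██▓░▒   ▒ ▓▒░  █ ░         
█▒  ░ ░▓░▓▒░▓░ ▒█▒▓░ ▒▒▒█▓        
▓▒  ██░█▒█▒▓░░ ░▒ ▒░░█░▒█         
 ██ ▓▓▓▓▒█░▒ ▓█ ░ █▒░▒  ░         
                                  


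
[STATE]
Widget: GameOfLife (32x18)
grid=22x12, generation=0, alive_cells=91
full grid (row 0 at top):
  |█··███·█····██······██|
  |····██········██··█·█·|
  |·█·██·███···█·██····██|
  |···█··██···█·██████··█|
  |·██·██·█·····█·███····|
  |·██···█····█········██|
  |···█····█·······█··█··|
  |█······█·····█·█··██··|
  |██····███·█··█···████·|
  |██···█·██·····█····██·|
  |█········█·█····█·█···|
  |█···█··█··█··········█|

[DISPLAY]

Gen: 0                          
█··███·█····██······██          
····██········██··█·█·          
·█·██·███···█·██····██          
···█··██···█·██████··█          
·██·██·█·····█·███····          
·██···█····█········██          
···█····█·······█··█··          
█······█·····█·█··██··          
██····███·█··█···████·          
██···█·██·····█····██·          
█········█·█····█·█···          
█···█··█··█··········█          
                                
                                
                                
                                
                                


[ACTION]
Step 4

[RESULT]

Gen: 4                          
·············██·······          
·██··········██·······          
·██···············███·          
·················███··          
····████·········█·██·          
·····████···········█·          
·█·····██··········██·          
·██····██·············          
·██·····█·········█···          
·······██·············          
········███········██·          
··········█···········          
                                
                                
                                
                                
                                


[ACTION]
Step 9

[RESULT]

Gen: 13                         
·············██·······          
·██··········██·······          
·██···············██··          
·················█··█·          
··················██··          
········███···········          
·······█·██···········          
···········█··········          
··········███·········          
··········█···········          
······················          
······················          
                                
                                
                                
                                
                                


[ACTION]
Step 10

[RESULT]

Gen: 23                         
·············██·······          
·██··········██·······          
·██···············██··          
·················█··█·          
·········██·······██··          
·········██···········          
······················          
······················          
·········██···········          
·········██···········          
······················          
······················          
                                
                                
                                
                                
                                


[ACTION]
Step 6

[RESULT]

Gen: 29                         
·············██·······          
·██··········██·······          
·██···············██··          
·················█··█·          
·········██·······██··          
·········██···········          
······················          
······················          
·········██···········          
·········██···········          
······················          
······················          
                                
                                
                                
                                
                                


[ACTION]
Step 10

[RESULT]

Gen: 39                         
·············██·······          
·██··········██·······          
·██···············██··          
·················█··█·          
·········██·······██··          
·········██···········          
······················          
······················          
·········██···········          
·········██···········          
······················          
······················          
                                
                                
                                
                                
                                
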